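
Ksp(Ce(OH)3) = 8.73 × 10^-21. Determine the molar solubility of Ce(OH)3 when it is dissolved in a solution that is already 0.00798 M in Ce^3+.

Ce(OH)3(s) ⇌ Ce^3+(aq) + 3 OH^-(aq)
Ksp = [Ce^3+][OH^-]^3
Let s = moles of Ce(OH)3 that dissolve per litre. [Ce^3+] = 0.00798 + s ≈ 0.00798, [OH^-] = 3s (since the Ce^3+ already present dominates).
Ksp ≈ 0.00798 × (3s)^3
s = 3.43 × 10^-7 M
Check: s = 3.4 × 10^-7 ≪ 0.00798, so the approximation is valid.

s = 3.43 × 10^-7 M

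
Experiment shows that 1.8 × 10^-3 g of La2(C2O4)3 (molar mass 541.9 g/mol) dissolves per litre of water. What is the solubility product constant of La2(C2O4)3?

4.4 × 10^-26

Molar solubility s = (1.8 × 10^-3 g/L) / (541.9 g/mol) = 3.32 × 10^-6 M.
La2(C2O4)3(s) ⇌ 2 La^3+ + 3 C2O4^2-
If s mol/L of La2(C2O4)3 dissolves, [La^3+] = 2s and [C2O4^2-] = 3s.
Ksp = [La^3+]^2[C2O4^2-]^3
Ksp = (2s)^2(3s)^3 = 108s^5
With s = 3.32 × 10^-6: Ksp = 4.4 × 10^-26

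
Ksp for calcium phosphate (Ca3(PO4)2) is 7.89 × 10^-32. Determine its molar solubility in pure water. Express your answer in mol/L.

Ca3(PO4)2(s) ⇌ 3 Ca^2+(aq) + 2 PO4^3-(aq)
Ksp = [Ca^2+]^3[PO4^3-]^2
For each mole of Ca3(PO4)2 that dissolves: [Ca^2+] = 3s, [PO4^3-] = 2s.
So Ksp = (3s)^3 × (2s)^2 = 108s^5
s = (7.89 × 10^-32 / 108)^(1/5) = 2.36 × 10^-7 M

s = 2.36e-7 M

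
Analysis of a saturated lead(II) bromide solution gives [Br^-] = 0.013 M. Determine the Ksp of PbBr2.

Ksp = 1.1 × 10^-6

PbBr2(s) ⇌ Pb^2+ + 2 Br^-
Stoichiometry gives [Pb^2+] = (1/2)[Br^-] = 6.50 x 10^-3 M.
Ksp = [Pb^2+][Br^-]^2
Ksp = 6.50 x 10^-3 × (1.3 x 10^-2)^2 = 1.1 x 10^-6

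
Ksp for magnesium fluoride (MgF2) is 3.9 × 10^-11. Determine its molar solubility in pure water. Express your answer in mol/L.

2.1 x 10^-4 M

MgF2(s) ⇌ Mg^2+(aq) + 2 F^-(aq)
Ksp = [Mg^2+][F^-]^2
For each mole of MgF2 that dissolves: [Mg^2+] = s, [F^-] = 2s.
Ksp = s(2s)^2 = 4s^3
Solving, s = (3.9 × 10^-11/4)^(1/3) = 2.1 x 10^-4 M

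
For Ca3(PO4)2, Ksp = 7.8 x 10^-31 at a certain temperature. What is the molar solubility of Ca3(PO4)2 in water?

Ca3(PO4)2(s) ⇌ 3 Ca^2+ + 2 PO4^3-
Ksp = [Ca^2+]^3[PO4^3-]^2
If s mol/L of Ca3(PO4)2 dissolves, [Ca^2+] = 3s and [PO4^3-] = 2s.
So Ksp = (3s)^3 × (2s)^2 = 108s^5
s = (7.8 x 10^-31 / 108)^(1/5) = 3.7 × 10^-7 M

3.7 × 10^-7 M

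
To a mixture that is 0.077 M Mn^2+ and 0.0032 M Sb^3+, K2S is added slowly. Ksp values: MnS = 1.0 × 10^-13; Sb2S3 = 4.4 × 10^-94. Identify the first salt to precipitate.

Each salt begins to precipitate when Q = Ksp, i.e. when [S^2-] reaches its threshold.
For MnS: 1.0 × 10^-13 = 0.077 × [S^2-]  ⇒  [S^2-] = 1.3 x 10^-12 M.
For Sb2S3: 4.4 × 10^-94 = (0.0032)^2 × [S^2-]^3  ⇒  [S^2-] = 3.5 x 10^-30 M.
The salt with the lower threshold [S^2-] precipitates first: Sb2S3.

Sb2S3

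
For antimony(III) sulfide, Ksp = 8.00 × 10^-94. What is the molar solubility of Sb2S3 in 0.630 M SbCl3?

s ≈ 4.21e-32 M

Sb2S3(s) ⇌ 2 Sb^3+ + 3 S^2-
Ksp = [Sb^3+]^2[S^2-]^3
Let s be the molar solubility in this solution. [Sb^3+] = 0.630 + 2s ≈ 0.630, [S^2-] = 3s (Ksp is small, so little additional dissolves).
Ksp ≈ (0.630)^2 × (3s)^3
s = 4.21 x 10^-32 M
Check: 2s = 8.4 × 10^-32 ≪ 0.630, so the approximation is valid.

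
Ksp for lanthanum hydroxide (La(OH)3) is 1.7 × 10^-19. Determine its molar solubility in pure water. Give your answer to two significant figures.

La(OH)3(s) ⇌ La^3+(aq) + 3 OH^-(aq)
Ksp = [La^3+][OH^-]^3
With molar solubility s: [La^3+] = s, [OH^-] = 3s.
Ksp = s(3s)^3 = 27s^4
s^4 = 1.7 × 10^-19 / 27, so s = 8.9 × 10^-6 M

s ≈ 8.9e-6 M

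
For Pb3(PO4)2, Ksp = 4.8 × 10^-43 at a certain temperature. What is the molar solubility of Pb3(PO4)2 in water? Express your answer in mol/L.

s = 1.3 x 10^-9 M

Pb3(PO4)2(s) ⇌ 3 Pb^2+ + 2 PO4^3-
Ksp = [Pb^2+]^3[PO4^3-]^2
If s mol/L of Pb3(PO4)2 dissolves, [Pb^2+] = 3s and [PO4^3-] = 2s.
So Ksp = (3s)^3 × (2s)^2 = 108s^5
s^5 = 4.8 × 10^-43 / 108, so s = 1.3 × 10^-9 M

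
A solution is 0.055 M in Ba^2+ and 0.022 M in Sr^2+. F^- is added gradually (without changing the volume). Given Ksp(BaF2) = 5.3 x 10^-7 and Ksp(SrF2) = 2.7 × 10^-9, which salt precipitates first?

Each salt begins to precipitate when Q = Ksp, i.e. when [F^-] reaches its threshold.
For BaF2: 5.3 x 10^-7 = 0.055 × [F^-]^2  ⇒  [F^-] = 3.1 x 10^-3 M.
For SrF2: 2.7 × 10^-9 = 0.022 × [F^-]^2  ⇒  [F^-] = 3.5 x 10^-4 M.
The salt with the lower threshold [F^-] precipitates first: SrF2.

SrF2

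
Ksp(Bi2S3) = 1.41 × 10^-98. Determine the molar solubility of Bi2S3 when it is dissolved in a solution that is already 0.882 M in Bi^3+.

s ≈ 8.76 × 10^-34 M

Bi2S3(s) <=> 2 Bi^3+ + 3 S^2-
Ksp = [Bi^3+]^2[S^2-]^3
If s mol/L dissolves here, [Bi^3+] = 0.882 + 2s ≈ 0.882, [S^2-] = 3s (since the Bi^3+ already present dominates).
Ksp ≈ (0.882)^2 × (3s)^3
s = 8.76 × 10^-34 M
Check: 2s = 1.8 × 10^-33 ≪ 0.882, so the approximation is valid.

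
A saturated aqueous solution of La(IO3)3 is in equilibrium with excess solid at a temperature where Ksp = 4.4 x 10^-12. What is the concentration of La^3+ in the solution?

La(IO3)3(s) <=> La^3+ + 3 IO3^-
Ksp = [La^3+][IO3^-]^3
With molar solubility s: [La^3+] = s, [IO3^-] = 3s.
Ksp = s(3s)^3 = 27s^4
s = (4.4 x 10^-12 / 27)^(1/4) = 6.35 × 10^-4 M
[La^3+] = s = 6.4 × 10^-4 M

[La^3+] = 6.4e-4 M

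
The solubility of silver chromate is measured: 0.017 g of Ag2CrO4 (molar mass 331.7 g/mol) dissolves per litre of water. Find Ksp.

Molar solubility s = (1.7 × 10^-2 g/L) / (331.7 g/mol) = 5.13 x 10^-5 M.
Ag2CrO4(s) ⇌ 2 Ag^+ + CrO4^2-
Let s = molar solubility. Then [Ag^+] = 2s and [CrO4^2-] = s.
Ksp = [Ag^+]^2[CrO4^2-]
Substituting: Ksp = (2s)^2s = 4s^3
With s = 5.13 x 10^-5: Ksp = 5.4 x 10^-13

Ksp = 5.4 × 10^-13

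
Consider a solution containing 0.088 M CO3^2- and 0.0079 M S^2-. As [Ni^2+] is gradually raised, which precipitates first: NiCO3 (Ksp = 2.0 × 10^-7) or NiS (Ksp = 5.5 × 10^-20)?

NiS

Each salt begins to precipitate when Q = Ksp, i.e. when [Ni^2+] reaches its threshold.
For NiCO3: 2.0 × 10^-7 = 0.088 × [Ni^2+]  ⇒  [Ni^2+] = 2.3 × 10^-6 M.
For NiS: 5.5 × 10^-20 = 0.0079 × [Ni^2+]  ⇒  [Ni^2+] = 7.0 × 10^-18 M.
The salt with the lower threshold [Ni^2+] precipitates first: NiS.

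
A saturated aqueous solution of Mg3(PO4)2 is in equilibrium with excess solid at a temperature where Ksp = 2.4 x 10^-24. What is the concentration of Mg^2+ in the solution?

Mg3(PO4)2(s) <=> 3 Mg^2+(aq) + 2 PO4^3-(aq)
Ksp = [Mg^2+]^3[PO4^3-]^2
Let s = molar solubility. Then [Mg^2+] = 3s and [PO4^3-] = 2s.
Substituting: Ksp = (3s)^3(2s)^2 = 108s^5
s^5 = 2.4 x 10^-24 / 108, so s = 7.40 x 10^-6 M
[Mg^2+] = 3s = 2.2 × 10^-5 M

[Mg^2+] = 2.2 x 10^-5 M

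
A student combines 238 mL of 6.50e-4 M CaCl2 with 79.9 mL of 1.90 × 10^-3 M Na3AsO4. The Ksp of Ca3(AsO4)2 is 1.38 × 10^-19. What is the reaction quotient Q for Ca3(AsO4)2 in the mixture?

Total volume = 238 + 79.9 = 317.9 mL.
[Ca^2+] = 6.50 × 10^-4 × (238/317.9) = 4.866 × 10^-4 M
[AsO4^3-] = 1.90 × 10^-3 × (79.9/317.9) = 4.775 × 10^-4 M
Ca3(AsO4)2(s) ⇌ 3 Ca^2+ + 2 AsO4^3-, so Q = [Ca^2+]^3[AsO4^3-]^2
Q = (4.866 × 10^-4)^3(4.775 × 10^-4)^2 = 2.63 × 10^-17
Q > Ksp, so Ca3(AsO4)2 will precipitate.

Q = 2.63 x 10^-17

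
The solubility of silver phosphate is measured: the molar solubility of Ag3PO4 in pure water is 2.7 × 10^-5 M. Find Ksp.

Ksp ≈ 1.4e-17

Ag3PO4(s) ⇌ 3 Ag^+(aq) + PO4^3-(aq)
For each mole of Ag3PO4 that dissolves: [Ag^+] = 3s, [PO4^3-] = s.
Ksp = [Ag^+]^3[PO4^3-]
Substituting: Ksp = (3s)^3s = 27s^4
Ksp = 27 × (2.7 × 10^-5)^4 = 1.4 × 10^-17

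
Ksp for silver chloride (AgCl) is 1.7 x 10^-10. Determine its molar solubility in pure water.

AgCl(s) <=> Ag^+(aq) + Cl^-(aq)
Ksp = [Ag^+][Cl^-]
Let s = molar solubility. Then [Ag^+] = s and [Cl^-] = s.
Ksp = s^2
s = (1.7 x 10^-10)^(1/2) = 1.3 x 10^-5 M

1.3 × 10^-5 M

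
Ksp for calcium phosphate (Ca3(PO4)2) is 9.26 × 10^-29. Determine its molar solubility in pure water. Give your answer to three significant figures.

Ca3(PO4)2(s) ⇌ 3 Ca^2+(aq) + 2 PO4^3-(aq)
Ksp = [Ca^2+]^3[PO4^3-]^2
For each mole of Ca3(PO4)2 that dissolves: [Ca^2+] = 3s, [PO4^3-] = 2s.
Substituting: Ksp = (3s)^3(2s)^2 = 108s^5
Solving, s = (9.26 × 10^-29/108)^(1/5) = 9.70 x 10^-7 M

s = 9.70 x 10^-7 M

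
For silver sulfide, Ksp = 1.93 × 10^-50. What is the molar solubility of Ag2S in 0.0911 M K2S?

2.30 × 10^-25 M

Ag2S(s) <=> 2 Ag^+ + S^2-
Ksp = [Ag^+]^2[S^2-]
Let s = moles of Ag2S that dissolve per litre. [Ag^+] = 2s, [S^2-] = 0.0911 + s ≈ 0.0911 (Ksp is small, so little additional dissolves).
Ksp ≈ (2s)^2 × 0.0911
s = 2.30 × 10^-25 M
Check: s = 2.3 x 10^-25 ≪ 0.0911, so the approximation is valid.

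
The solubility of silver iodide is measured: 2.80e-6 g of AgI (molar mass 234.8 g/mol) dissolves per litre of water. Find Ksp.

Molar solubility s = (2.80 × 10^-6 g/L) / (234.8 g/mol) = 1.193 × 10^-8 M.
AgI(s) ⇌ Ag^+(aq) + I^-(aq)
If s mol/L of AgI dissolves, [Ag^+] = s and [I^-] = s.
Ksp = [Ag^+][I^-]
Ksp = s^2
With s = 1.193 × 10^-8: Ksp = 1.42 × 10^-16

Ksp ≈ 1.42 x 10^-16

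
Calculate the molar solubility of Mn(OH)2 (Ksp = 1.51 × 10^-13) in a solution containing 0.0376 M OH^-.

Mn(OH)2(s) ⇌ Mn^2+ + 2 OH^-
Ksp = [Mn^2+][OH^-]^2
If s mol/L dissolves here, [Mn^2+] = s, [OH^-] = 0.0376 + 2s ≈ 0.0376 (common-ion effect: OH^- is already 0.0376 M).
Ksp ≈ s × (0.0376)^2
s = 1.07 x 10^-10 M
Check: 2s = 2.1 × 10^-10 ≪ 0.0376, so the approximation is valid.

s ≈ 1.07 × 10^-10 M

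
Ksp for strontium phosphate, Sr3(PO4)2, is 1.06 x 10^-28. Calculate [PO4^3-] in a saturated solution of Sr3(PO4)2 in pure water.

Sr3(PO4)2(s) ⇌ 3 Sr^2+ + 2 PO4^3-
Ksp = [Sr^2+]^3[PO4^3-]^2
For each mole of Sr3(PO4)2 that dissolves: [Sr^2+] = 3s, [PO4^3-] = 2s.
Ksp = (3s)^3(2s)^2 = 108s^5
Solving, s = (1.06 x 10^-28/108)^(1/5) = 9.963 x 10^-7 M
[PO4^3-] = 2s = 1.99 x 10^-6 M

1.99 × 10^-6 M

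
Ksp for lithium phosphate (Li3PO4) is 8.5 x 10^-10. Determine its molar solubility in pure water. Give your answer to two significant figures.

2.4 x 10^-3 M

Li3PO4(s) ⇌ 3 Li^+ + PO4^3-
Ksp = [Li^+]^3[PO4^3-]
Let s = molar solubility. Then [Li^+] = 3s and [PO4^3-] = s.
Substituting: Ksp = (3s)^3s = 27s^4
Solving, s = (8.5 x 10^-10/27)^(1/4) = 2.4 × 10^-3 M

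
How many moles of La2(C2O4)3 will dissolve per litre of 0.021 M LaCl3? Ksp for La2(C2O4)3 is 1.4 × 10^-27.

s = 4.9 × 10^-9 M

La2(C2O4)3(s) ⇌ 2 La^3+(aq) + 3 C2O4^2-(aq)
Ksp = [La^3+]^2[C2O4^2-]^3
If s mol/L dissolves here, [La^3+] = 0.021 + 2s ≈ 0.021, [C2O4^2-] = 3s (common-ion effect: La^3+ is already 0.021 M).
Ksp ≈ (0.021)^2 × (3s)^3
s = 4.9 x 10^-9 M
Check: 2s = 9.8 × 10^-9 ≪ 0.021, so the approximation is valid.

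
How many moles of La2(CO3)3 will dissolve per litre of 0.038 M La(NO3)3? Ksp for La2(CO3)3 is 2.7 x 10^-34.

La2(CO3)3(s) ⇌ 2 La^3+ + 3 CO3^2-
Ksp = [La^3+]^2[CO3^2-]^3
Let s = moles of La2(CO3)3 that dissolve per litre. [La^3+] = 0.038 + 2s ≈ 0.038, [CO3^2-] = 3s (Ksp is small, so little additional dissolves).
Ksp ≈ (0.038)^2 × (3s)^3
s = 1.9 × 10^-11 M
Check: 2s = 3.8 × 10^-11 ≪ 0.038, so the approximation is valid.

s = 1.9 × 10^-11 M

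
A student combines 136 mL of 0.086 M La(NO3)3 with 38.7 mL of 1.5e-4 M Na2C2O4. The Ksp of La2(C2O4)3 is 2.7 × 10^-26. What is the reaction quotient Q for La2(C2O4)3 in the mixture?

Total volume = 136 + 38.7 = 174.7 mL.
[La^3+] = 8.6 x 10^-2 × (136/174.7) = 6.69 × 10^-2 M
[C2O4^2-] = 1.5 x 10^-4 × (38.7/174.7) = 3.32 x 10^-5 M
La2(C2O4)3(s) <=> 2 La^3+ + 3 C2O4^2-, so Q = [La^3+]^2[C2O4^2-]^3
Q = (6.69 × 10^-2)^2(3.32 × 10^-5)^3 = 1.6 x 10^-16
Q > Ksp, so La2(C2O4)3 will precipitate.

1.6e-16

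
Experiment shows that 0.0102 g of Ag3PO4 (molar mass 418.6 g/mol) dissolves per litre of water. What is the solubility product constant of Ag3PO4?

Molar solubility s = (1.02 × 10^-2 g/L) / (418.6 g/mol) = 2.437 × 10^-5 M.
Ag3PO4(s) ⇌ 3 Ag^+(aq) + PO4^3-(aq)
With molar solubility s: [Ag^+] = 3s, [PO4^3-] = s.
Ksp = [Ag^+]^3[PO4^3-]
Ksp = (3s)^3s = 27s^4
Ksp = 27 × (2.437 × 10^-5)^4 = 9.52 × 10^-18

Ksp ≈ 9.52 × 10^-18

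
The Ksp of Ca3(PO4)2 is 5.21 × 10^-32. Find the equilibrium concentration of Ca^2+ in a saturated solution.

[Ca^2+] = 6.51e-7 M

Ca3(PO4)2(s) ⇌ 3 Ca^2+(aq) + 2 PO4^3-(aq)
Ksp = [Ca^2+]^3[PO4^3-]^2
If s mol/L of Ca3(PO4)2 dissolves, [Ca^2+] = 3s and [PO4^3-] = 2s.
Ksp = (3s)^3(2s)^2 = 108s^5
Solving, s = (5.21 × 10^-32/108)^(1/5) = 2.171 × 10^-7 M
[Ca^2+] = 3s = 6.51 × 10^-7 M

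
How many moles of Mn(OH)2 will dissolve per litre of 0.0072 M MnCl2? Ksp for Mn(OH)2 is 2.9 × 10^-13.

s ≈ 3.2 x 10^-6 M

Mn(OH)2(s) ⇌ Mn^2+ + 2 OH^-
Ksp = [Mn^2+][OH^-]^2
Let s be the molar solubility in this solution. [Mn^2+] = 0.0072 + s ≈ 0.0072, [OH^-] = 2s (since Mn^2+ from MnCl2 dominates).
Ksp ≈ 0.0072 × (2s)^2
s = 3.2 x 10^-6 M
Check: s = 3.2 × 10^-6 ≪ 0.0072, so the approximation is valid.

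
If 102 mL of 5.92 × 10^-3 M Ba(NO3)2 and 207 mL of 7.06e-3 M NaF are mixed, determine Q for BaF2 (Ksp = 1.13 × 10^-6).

4.37 × 10^-8

Total volume = 102 + 207 = 309 mL.
[Ba^2+] = 5.92 × 10^-3 × (102/309) = 1.954 × 10^-3 M
[F^-] = 7.06 × 10^-3 × (207/309) = 4.730 x 10^-3 M
BaF2(s) <=> Ba^2+(aq) + 2 F^-(aq), so Q = [Ba^2+][F^-]^2
Q = (1.954 × 10^-3)(4.730 × 10^-3)^2 = 4.37 x 10^-8
Q < Ksp, so no precipitate of BaF2 forms.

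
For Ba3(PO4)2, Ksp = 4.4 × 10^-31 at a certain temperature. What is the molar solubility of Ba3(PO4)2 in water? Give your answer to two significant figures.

Ba3(PO4)2(s) ⇌ 3 Ba^2+ + 2 PO4^3-
Ksp = [Ba^2+]^3[PO4^3-]^2
For each mole of Ba3(PO4)2 that dissolves: [Ba^2+] = 3s, [PO4^3-] = 2s.
Ksp = (3s)^3(2s)^2 = 108s^5
s^5 = 4.4 × 10^-31 / 108, so s = 3.3 × 10^-7 M

s ≈ 3.3 x 10^-7 M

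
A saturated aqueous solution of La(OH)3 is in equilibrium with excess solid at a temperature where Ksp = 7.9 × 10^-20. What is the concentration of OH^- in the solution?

La(OH)3(s) ⇌ La^3+ + 3 OH^-
Ksp = [La^3+][OH^-]^3
If s mol/L of La(OH)3 dissolves, [La^3+] = s and [OH^-] = 3s.
So Ksp = s × (3s)^3 = 27s^4
s = (7.9 × 10^-20 / 27)^(1/4) = 7.35 × 10^-6 M
[OH^-] = 3s = 2.2 × 10^-5 M

[OH^-] ≈ 2.2 × 10^-5 M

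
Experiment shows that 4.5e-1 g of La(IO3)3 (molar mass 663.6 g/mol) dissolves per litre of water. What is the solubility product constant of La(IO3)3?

Ksp ≈ 5.7 x 10^-12

Molar solubility s = (4.5 × 10^-1 g/L) / (663.6 g/mol) = 6.78 × 10^-4 M.
La(IO3)3(s) ⇌ La^3+ + 3 IO3^-
Let s = molar solubility. Then [La^3+] = s and [IO3^-] = 3s.
Ksp = [La^3+][IO3^-]^3
Substituting: Ksp = s(3s)^3 = 27s^4
With s = 6.78 × 10^-4: Ksp = 5.7 × 10^-12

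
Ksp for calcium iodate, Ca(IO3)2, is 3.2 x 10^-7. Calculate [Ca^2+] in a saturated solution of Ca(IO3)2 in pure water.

[Ca^2+] ≈ 4.3 × 10^-3 M

Ca(IO3)2(s) ⇌ Ca^2+(aq) + 2 IO3^-(aq)
Ksp = [Ca^2+][IO3^-]^2
With molar solubility s: [Ca^2+] = s, [IO3^-] = 2s.
Ksp = s(2s)^2 = 4s^3
Solving, s = (3.2 x 10^-7/4)^(1/3) = 4.31 × 10^-3 M
[Ca^2+] = s = 4.3 x 10^-3 M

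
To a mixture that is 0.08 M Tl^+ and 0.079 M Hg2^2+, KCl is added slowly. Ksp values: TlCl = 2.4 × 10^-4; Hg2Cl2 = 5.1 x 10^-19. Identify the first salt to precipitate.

Hg2Cl2

Precipitation of each salt starts when its ion product equals its Ksp.
For TlCl: 2.4 × 10^-4 = 0.08 × [Cl^-]  ⇒  [Cl^-] = 3.0 × 10^-3 M.
For Hg2Cl2: 5.1 x 10^-19 = 0.079 × [Cl^-]^2  ⇒  [Cl^-] = 2.5 x 10^-9 M.
The salt with the lower threshold [Cl^-] precipitates first: Hg2Cl2.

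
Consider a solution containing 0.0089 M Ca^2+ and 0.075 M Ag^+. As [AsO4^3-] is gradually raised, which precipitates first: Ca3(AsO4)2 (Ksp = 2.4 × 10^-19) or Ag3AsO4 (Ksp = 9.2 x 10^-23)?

Each salt begins to precipitate when Q = Ksp, i.e. when [AsO4^3-] reaches its threshold.
For Ca3(AsO4)2: 2.4 × 10^-19 = (0.0089)^3 × [AsO4^3-]^2  ⇒  [AsO4^3-] = 5.8 x 10^-7 M.
For Ag3AsO4: 9.2 x 10^-23 = (0.075)^3 × [AsO4^3-]  ⇒  [AsO4^3-] = 2.2 × 10^-19 M.
The salt with the lower threshold [AsO4^3-] precipitates first: Ag3AsO4.

Ag3AsO4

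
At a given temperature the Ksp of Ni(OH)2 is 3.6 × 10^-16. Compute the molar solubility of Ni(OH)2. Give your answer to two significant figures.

s ≈ 4.5e-6 M

Ni(OH)2(s) <=> Ni^2+(aq) + 2 OH^-(aq)
Ksp = [Ni^2+][OH^-]^2
With molar solubility s: [Ni^2+] = s, [OH^-] = 2s.
Substituting: Ksp = s(2s)^2 = 4s^3
s^3 = 3.6 × 10^-16 / 4, so s = 4.5 × 10^-6 M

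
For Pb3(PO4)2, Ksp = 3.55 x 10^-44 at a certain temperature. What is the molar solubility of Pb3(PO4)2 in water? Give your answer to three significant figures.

s = 8.00e-10 M

Pb3(PO4)2(s) <=> 3 Pb^2+(aq) + 2 PO4^3-(aq)
Ksp = [Pb^2+]^3[PO4^3-]^2
If s mol/L of Pb3(PO4)2 dissolves, [Pb^2+] = 3s and [PO4^3-] = 2s.
Ksp = (3s)^3(2s)^2 = 108s^5
s = (3.55 x 10^-44 / 108)^(1/5) = 8.00 × 10^-10 M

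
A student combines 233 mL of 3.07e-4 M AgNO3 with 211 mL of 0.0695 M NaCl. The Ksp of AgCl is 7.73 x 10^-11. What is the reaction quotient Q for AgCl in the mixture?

Total volume = 233 + 211 = 444 mL.
[Ag^+] = 3.07 × 10^-4 × (233/444) = 1.611 x 10^-4 M
[Cl^-] = 6.95 × 10^-2 × (211/444) = 3.303 × 10^-2 M
AgCl(s) ⇌ Ag^+ + Cl^-, so Q = [Ag^+][Cl^-]
Q = (1.611 × 10^-4)(3.303 × 10^-2) = 5.32 x 10^-6
Q > Ksp, so AgCl will precipitate.

5.32e-6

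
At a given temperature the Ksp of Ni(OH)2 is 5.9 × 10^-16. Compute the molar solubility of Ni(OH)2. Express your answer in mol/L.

s ≈ 5.3 × 10^-6 M

Ni(OH)2(s) <=> Ni^2+ + 2 OH^-
Ksp = [Ni^2+][OH^-]^2
For each mole of Ni(OH)2 that dissolves: [Ni^2+] = s, [OH^-] = 2s.
Substituting: Ksp = s(2s)^2 = 4s^3
s^3 = 5.9 × 10^-16 / 4, so s = 5.3 × 10^-6 M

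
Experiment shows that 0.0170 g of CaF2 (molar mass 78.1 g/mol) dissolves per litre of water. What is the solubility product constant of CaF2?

Ksp = 4.13 × 10^-11

Molar solubility s = (1.70 × 10^-2 g/L) / (78.1 g/mol) = 2.177 x 10^-4 M.
CaF2(s) <=> Ca^2+ + 2 F^-
If s mol/L of CaF2 dissolves, [Ca^2+] = s and [F^-] = 2s.
Ksp = [Ca^2+][F^-]^2
Substituting: Ksp = s(2s)^2 = 4s^3
With s = 2.177 x 10^-4: Ksp = 4.13 x 10^-11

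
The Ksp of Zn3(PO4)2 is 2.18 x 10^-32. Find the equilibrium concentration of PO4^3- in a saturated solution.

Zn3(PO4)2(s) ⇌ 3 Zn^2+ + 2 PO4^3-
Ksp = [Zn^2+]^3[PO4^3-]^2
If s mol/L of Zn3(PO4)2 dissolves, [Zn^2+] = 3s and [PO4^3-] = 2s.
So Ksp = (3s)^3 × (2s)^2 = 108s^5
s = (2.18 x 10^-32 / 108)^(1/5) = 1.824 x 10^-7 M
[PO4^3-] = 2s = 3.65 × 10^-7 M

3.65e-7 M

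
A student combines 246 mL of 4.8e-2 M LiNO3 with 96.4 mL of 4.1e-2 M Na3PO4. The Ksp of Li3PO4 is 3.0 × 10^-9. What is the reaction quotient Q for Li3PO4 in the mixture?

Q = 4.7e-7

Total volume = 246 + 96.4 = 342.4 mL.
[Li^+] = 4.8 × 10^-2 × (246/342.4) = 3.45 × 10^-2 M
[PO4^3-] = 4.1 × 10^-2 × (96.4/342.4) = 1.15 × 10^-2 M
Li3PO4(s) ⇌ 3 Li^+ + PO4^3-, so Q = [Li^+]^3[PO4^3-]
Q = (3.45 x 10^-2)^3(1.15 × 10^-2) = 4.7 × 10^-7
Q > Ksp, so Li3PO4 will precipitate.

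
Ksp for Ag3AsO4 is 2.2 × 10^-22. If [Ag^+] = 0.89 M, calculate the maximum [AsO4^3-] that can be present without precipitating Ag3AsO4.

Ag3AsO4(s) ⇌ 3 Ag^+(aq) + AsO4^3-(aq)
Ksp = [Ag^+]^3[AsO4^3-]
Precipitation begins when Q = Ksp. With [Ag^+] = 0.89 M:
2.2 × 10^-22 = (0.89)^3 × [AsO4^3-]
[AsO4^3-] = (2.2 × 10^-22 / 7.05 × 10^-1) = 3.1 × 10^-22 M

3.1 × 10^-22 M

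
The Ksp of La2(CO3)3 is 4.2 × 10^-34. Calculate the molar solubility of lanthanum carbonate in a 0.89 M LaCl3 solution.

s ≈ 2.7 x 10^-12 M

La2(CO3)3(s) ⇌ 2 La^3+(aq) + 3 CO3^2-(aq)
Ksp = [La^3+]^2[CO3^2-]^3
Let s = moles of La2(CO3)3 that dissolve per litre. [La^3+] = 0.89 + 2s ≈ 0.89, [CO3^2-] = 3s (since La^3+ from LaCl3 dominates).
Ksp ≈ (0.89)^2 × (3s)^3
s = 2.7 x 10^-12 M
Check: 2s = 5.4 × 10^-12 ≪ 0.89, so the approximation is valid.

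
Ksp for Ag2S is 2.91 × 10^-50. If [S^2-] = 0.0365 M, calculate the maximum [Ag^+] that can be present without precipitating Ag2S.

Ag2S(s) <=> 2 Ag^+(aq) + S^2-(aq)
Ksp = [Ag^+]^2[S^2-]
Precipitation begins when Q = Ksp. With [S^2-] = 0.0365 M:
2.91 × 10^-50 = (0.0365) × [Ag^+]^2
[Ag^+] = (2.91 × 10^-50 / 3.65 x 10^-2)^(1/2) = 8.93 x 10^-25 M

[Ag^+] ≈ 8.93 × 10^-25 M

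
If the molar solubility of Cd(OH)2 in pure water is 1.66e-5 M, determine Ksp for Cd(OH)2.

Cd(OH)2(s) ⇌ Cd^2+ + 2 OH^-
For each mole of Cd(OH)2 that dissolves: [Cd^2+] = s, [OH^-] = 2s.
Ksp = [Cd^2+][OH^-]^2
So Ksp = s × (2s)^2 = 4s^3
Ksp = 4 × (1.66 × 10^-5)^3 = 1.83 x 10^-14

Ksp = 1.83e-14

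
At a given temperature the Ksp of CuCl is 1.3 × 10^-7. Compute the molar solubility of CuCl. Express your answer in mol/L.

3.6 × 10^-4 M

CuCl(s) ⇌ Cu^+(aq) + Cl^-(aq)
Ksp = [Cu^+][Cl^-]
Let s = molar solubility. Then [Cu^+] = s and [Cl^-] = s.
Ksp = s × s = s^2
s = √(1.3 × 10^-7) = 3.6 × 10^-4 M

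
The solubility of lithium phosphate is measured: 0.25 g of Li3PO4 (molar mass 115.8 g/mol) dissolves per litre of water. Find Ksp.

Ksp = 5.9 × 10^-10

Molar solubility s = (2.5 × 10^-1 g/L) / (115.8 g/mol) = 2.16 × 10^-3 M.
Li3PO4(s) <=> 3 Li^+(aq) + PO4^3-(aq)
If s mol/L of Li3PO4 dissolves, [Li^+] = 3s and [PO4^3-] = s.
Ksp = [Li^+]^3[PO4^3-]
Ksp = (3s)^3s = 27s^4
With s = 2.16 x 10^-3: Ksp = 5.9 × 10^-10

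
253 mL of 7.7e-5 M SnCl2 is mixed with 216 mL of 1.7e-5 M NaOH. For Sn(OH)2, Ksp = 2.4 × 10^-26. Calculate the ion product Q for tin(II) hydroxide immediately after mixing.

Total volume = 253 + 216 = 469 mL.
[Sn^2+] = 7.7 × 10^-5 × (253/469) = 4.15 × 10^-5 M
[OH^-] = 1.7 × 10^-5 × (216/469) = 7.83 × 10^-6 M
Sn(OH)2(s) <=> Sn^2+(aq) + 2 OH^-(aq), so Q = [Sn^2+][OH^-]^2
Q = (4.15 × 10^-5)(7.83 x 10^-6)^2 = 2.5 × 10^-15
Q > Ksp, so Sn(OH)2 will precipitate.

2.5 x 10^-15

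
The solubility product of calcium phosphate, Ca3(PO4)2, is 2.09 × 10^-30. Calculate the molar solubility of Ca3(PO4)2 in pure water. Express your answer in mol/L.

s = 4.54e-7 M

Ca3(PO4)2(s) ⇌ 3 Ca^2+ + 2 PO4^3-
Ksp = [Ca^2+]^3[PO4^3-]^2
With molar solubility s: [Ca^2+] = 3s, [PO4^3-] = 2s.
Ksp = (3s)^3(2s)^2 = 108s^5
Solving, s = (2.09 × 10^-30/108)^(1/5) = 4.54 × 10^-7 M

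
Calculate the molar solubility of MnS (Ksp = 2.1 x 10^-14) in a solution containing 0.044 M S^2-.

s = 4.8 × 10^-13 M

MnS(s) ⇌ Mn^2+ + S^2-
Ksp = [Mn^2+][S^2-]
Let s = moles of MnS that dissolve per litre. [Mn^2+] = s, [S^2-] = 0.044 + s ≈ 0.044 (Ksp is small, so little additional dissolves).
Ksp ≈ s × 0.044
s = 4.8 x 10^-13 M
Check: s = 4.8 × 10^-13 ≪ 0.044, so the approximation is valid.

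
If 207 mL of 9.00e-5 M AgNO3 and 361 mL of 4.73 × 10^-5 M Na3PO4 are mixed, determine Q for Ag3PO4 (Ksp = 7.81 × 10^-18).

Total volume = 207 + 361 = 568 mL.
[Ag^+] = 9.00 x 10^-5 × (207/568) = 3.280 x 10^-5 M
[PO4^3-] = 4.73 x 10^-5 × (361/568) = 3.006 × 10^-5 M
Ag3PO4(s) ⇌ 3 Ag^+(aq) + PO4^3-(aq), so Q = [Ag^+]^3[PO4^3-]
Q = (3.280 × 10^-5)^3(3.006 x 10^-5) = 1.06 × 10^-18
Q < Ksp, so no precipitate of Ag3PO4 forms.

Q ≈ 1.06 × 10^-18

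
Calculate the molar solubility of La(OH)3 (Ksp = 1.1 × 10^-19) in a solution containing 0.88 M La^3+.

La(OH)3(s) ⇌ La^3+ + 3 OH^-
Ksp = [La^3+][OH^-]^3
Let s be the molar solubility in this solution. [La^3+] = 0.88 + s ≈ 0.88, [OH^-] = 3s (since the La^3+ already present dominates).
Ksp ≈ 0.88 × (3s)^3
s = 1.7 × 10^-7 M
Check: s = 1.7 × 10^-7 ≪ 0.88, so the approximation is valid.

s ≈ 1.7 x 10^-7 M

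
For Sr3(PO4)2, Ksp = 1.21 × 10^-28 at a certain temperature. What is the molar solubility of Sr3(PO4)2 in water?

1.02 × 10^-6 M

Sr3(PO4)2(s) ⇌ 3 Sr^2+ + 2 PO4^3-
Ksp = [Sr^2+]^3[PO4^3-]^2
If s mol/L of Sr3(PO4)2 dissolves, [Sr^2+] = 3s and [PO4^3-] = 2s.
Substituting: Ksp = (3s)^3(2s)^2 = 108s^5
s = (1.21 × 10^-28 / 108)^(1/5) = 1.02 x 10^-6 M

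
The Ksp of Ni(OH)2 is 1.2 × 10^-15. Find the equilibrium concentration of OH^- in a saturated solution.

Ni(OH)2(s) ⇌ Ni^2+(aq) + 2 OH^-(aq)
Ksp = [Ni^2+][OH^-]^2
For each mole of Ni(OH)2 that dissolves: [Ni^2+] = s, [OH^-] = 2s.
So Ksp = s × (2s)^2 = 4s^3
s^3 = 1.2 × 10^-15 / 4, so s = 6.69 x 10^-6 M
[OH^-] = 2s = 1.3 × 10^-5 M

[OH^-] ≈ 1.3 × 10^-5 M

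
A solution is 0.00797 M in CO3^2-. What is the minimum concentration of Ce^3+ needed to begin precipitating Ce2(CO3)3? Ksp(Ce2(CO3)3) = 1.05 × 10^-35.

4.55 x 10^-15 M

Ce2(CO3)3(s) ⇌ 2 Ce^3+(aq) + 3 CO3^2-(aq)
Ksp = [Ce^3+]^2[CO3^2-]^3
Precipitation begins when Q = Ksp. With [CO3^2-] = 0.00797 M:
1.05 × 10^-35 = (0.00797)^3 × [Ce^3+]^2
[Ce^3+] = (1.05 × 10^-35 / 5.063 × 10^-7)^(1/2) = 4.55 × 10^-15 M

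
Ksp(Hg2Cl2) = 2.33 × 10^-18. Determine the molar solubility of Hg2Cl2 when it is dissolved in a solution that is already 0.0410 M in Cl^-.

Hg2Cl2(s) ⇌ Hg2^2+(aq) + 2 Cl^-(aq)
Ksp = [Hg2^2+][Cl^-]^2
Let s = moles of Hg2Cl2 that dissolve per litre. [Hg2^2+] = s, [Cl^-] = 0.0410 + 2s ≈ 0.0410 (common-ion effect: Cl^- is already 0.0410 M).
Ksp ≈ s × (0.0410)^2
s = 1.39 × 10^-15 M
Check: 2s = 2.8 x 10^-15 ≪ 0.0410, so the approximation is valid.

s = 1.39 × 10^-15 M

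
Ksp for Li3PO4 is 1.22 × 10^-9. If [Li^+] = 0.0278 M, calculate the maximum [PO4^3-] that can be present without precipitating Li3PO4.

Li3PO4(s) <=> 3 Li^+ + PO4^3-
Ksp = [Li^+]^3[PO4^3-]
Precipitation begins when Q = Ksp. With [Li^+] = 0.0278 M:
1.22 × 10^-9 = (0.0278)^3 × [PO4^3-]
[PO4^3-] = (1.22 × 10^-9 / 2.148 x 10^-5) = 5.68 × 10^-5 M

5.68e-5 M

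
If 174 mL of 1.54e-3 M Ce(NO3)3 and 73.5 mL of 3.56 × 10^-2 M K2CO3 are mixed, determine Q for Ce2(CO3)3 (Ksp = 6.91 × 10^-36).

Total volume = 174 + 73.5 = 247.5 mL.
[Ce^3+] = 1.54 × 10^-3 × (174/247.5) = 1.083 × 10^-3 M
[CO3^2-] = 3.56 x 10^-2 × (73.5/247.5) = 1.057 × 10^-2 M
Ce2(CO3)3(s) <=> 2 Ce^3+(aq) + 3 CO3^2-(aq), so Q = [Ce^3+]^2[CO3^2-]^3
Q = (1.083 x 10^-3)^2(1.057 x 10^-2)^3 = 1.39 × 10^-12
Q > Ksp, so Ce2(CO3)3 will precipitate.

Q = 1.39 x 10^-12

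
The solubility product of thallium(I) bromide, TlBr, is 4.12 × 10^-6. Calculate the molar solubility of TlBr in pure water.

2.03e-3 M

TlBr(s) <=> Tl^+ + Br^-
Ksp = [Tl^+][Br^-]
With molar solubility s: [Tl^+] = s, [Br^-] = s.
Ksp = s^2
s = √(4.12 × 10^-6) = 2.03 × 10^-3 M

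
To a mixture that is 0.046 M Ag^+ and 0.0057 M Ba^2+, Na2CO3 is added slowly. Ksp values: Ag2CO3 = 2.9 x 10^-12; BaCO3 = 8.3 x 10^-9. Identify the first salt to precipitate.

Each salt begins to precipitate when Q = Ksp, i.e. when [CO3^2-] reaches its threshold.
For Ag2CO3: 2.9 x 10^-12 = (0.046)^2 × [CO3^2-]  ⇒  [CO3^2-] = 1.4 x 10^-9 M.
For BaCO3: 8.3 x 10^-9 = 0.0057 × [CO3^2-]  ⇒  [CO3^2-] = 1.5 × 10^-6 M.
The salt with the lower threshold [CO3^2-] precipitates first: Ag2CO3.

Ag2CO3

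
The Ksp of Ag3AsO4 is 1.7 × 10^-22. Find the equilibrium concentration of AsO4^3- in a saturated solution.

[AsO4^3-] ≈ 1.6e-6 M

Ag3AsO4(s) ⇌ 3 Ag^+ + AsO4^3-
Ksp = [Ag^+]^3[AsO4^3-]
With molar solubility s: [Ag^+] = 3s, [AsO4^3-] = s.
So Ksp = (3s)^3 × s = 27s^4
s^4 = 1.7 × 10^-22 / 27, so s = 1.58 × 10^-6 M
[AsO4^3-] = s = 1.6 x 10^-6 M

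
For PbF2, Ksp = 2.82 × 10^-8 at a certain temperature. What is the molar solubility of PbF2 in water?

1.92e-3 M

PbF2(s) <=> Pb^2+(aq) + 2 F^-(aq)
Ksp = [Pb^2+][F^-]^2
For each mole of PbF2 that dissolves: [Pb^2+] = s, [F^-] = 2s.
Ksp = s(2s)^2 = 4s^3
Solving, s = (2.82 × 10^-8/4)^(1/3) = 1.92 x 10^-3 M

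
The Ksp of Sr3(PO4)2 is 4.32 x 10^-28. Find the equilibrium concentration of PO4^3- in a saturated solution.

Sr3(PO4)2(s) <=> 3 Sr^2+(aq) + 2 PO4^3-(aq)
Ksp = [Sr^2+]^3[PO4^3-]^2
For each mole of Sr3(PO4)2 that dissolves: [Sr^2+] = 3s, [PO4^3-] = 2s.
So Ksp = (3s)^3 × (2s)^2 = 108s^5
Solving, s = (4.32 x 10^-28/108)^(1/5) = 1.320 × 10^-6 M
[PO4^3-] = 2s = 2.64 × 10^-6 M

2.64 x 10^-6 M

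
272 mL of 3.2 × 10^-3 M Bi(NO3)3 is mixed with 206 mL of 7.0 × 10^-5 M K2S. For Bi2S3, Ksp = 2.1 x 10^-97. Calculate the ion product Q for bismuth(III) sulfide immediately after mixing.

Total volume = 272 + 206 = 478 mL.
[Bi^3+] = 3.2 x 10^-3 × (272/478) = 1.82 × 10^-3 M
[S^2-] = 7.0 × 10^-5 × (206/478) = 3.02 × 10^-5 M
Bi2S3(s) <=> 2 Bi^3+ + 3 S^2-, so Q = [Bi^3+]^2[S^2-]^3
Q = (1.82 × 10^-3)^2(3.02 × 10^-5)^3 = 9.1 × 10^-20
Q > Ksp, so Bi2S3 will precipitate.

Q = 9.1 x 10^-20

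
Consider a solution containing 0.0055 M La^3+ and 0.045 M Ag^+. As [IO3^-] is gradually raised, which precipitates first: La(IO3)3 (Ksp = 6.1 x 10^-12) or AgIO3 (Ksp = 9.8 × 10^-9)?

Each salt begins to precipitate when Q = Ksp, i.e. when [IO3^-] reaches its threshold.
For La(IO3)3: 6.1 x 10^-12 = 0.0055 × [IO3^-]^3  ⇒  [IO3^-] = 1.0 × 10^-3 M.
For AgIO3: 9.8 × 10^-9 = 0.045 × [IO3^-]  ⇒  [IO3^-] = 2.2 × 10^-7 M.
The salt with the lower threshold [IO3^-] precipitates first: AgIO3.

AgIO3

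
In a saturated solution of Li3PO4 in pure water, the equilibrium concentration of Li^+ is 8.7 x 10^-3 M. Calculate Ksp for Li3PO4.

Ksp = 1.9 × 10^-9

Li3PO4(s) ⇌ 3 Li^+(aq) + PO4^3-(aq)
Stoichiometry gives [PO4^3-] = (1/3)[Li^+] = 2.90 × 10^-3 M.
Ksp = [Li^+]^3[PO4^3-]
Ksp = (8.7 x 10^-3)^3 × 2.90 × 10^-3 = 1.9 × 10^-9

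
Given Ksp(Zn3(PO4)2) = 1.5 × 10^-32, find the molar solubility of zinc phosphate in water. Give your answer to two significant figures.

Zn3(PO4)2(s) <=> 3 Zn^2+(aq) + 2 PO4^3-(aq)
Ksp = [Zn^2+]^3[PO4^3-]^2
Let s = molar solubility. Then [Zn^2+] = 3s and [PO4^3-] = 2s.
Ksp = (3s)^3(2s)^2 = 108s^5
Solving, s = (1.5 × 10^-32/108)^(1/5) = 1.7 × 10^-7 M

1.7 × 10^-7 M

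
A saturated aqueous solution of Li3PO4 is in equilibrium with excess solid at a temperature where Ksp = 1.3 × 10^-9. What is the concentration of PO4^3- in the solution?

2.6 × 10^-3 M

Li3PO4(s) ⇌ 3 Li^+ + PO4^3-
Ksp = [Li^+]^3[PO4^3-]
With molar solubility s: [Li^+] = 3s, [PO4^3-] = s.
So Ksp = (3s)^3 × s = 27s^4
s = (1.3 × 10^-9 / 27)^(1/4) = 2.63 × 10^-3 M
[PO4^3-] = s = 2.6 × 10^-3 M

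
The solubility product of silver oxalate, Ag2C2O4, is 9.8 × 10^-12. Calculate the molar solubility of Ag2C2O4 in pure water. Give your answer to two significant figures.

Ag2C2O4(s) <=> 2 Ag^+(aq) + C2O4^2-(aq)
Ksp = [Ag^+]^2[C2O4^2-]
Let s = molar solubility. Then [Ag^+] = 2s and [C2O4^2-] = s.
Ksp = (2s)^2s = 4s^3
s = (9.8 × 10^-12 / 4)^(1/3) = 1.3 x 10^-4 M

s ≈ 1.3e-4 M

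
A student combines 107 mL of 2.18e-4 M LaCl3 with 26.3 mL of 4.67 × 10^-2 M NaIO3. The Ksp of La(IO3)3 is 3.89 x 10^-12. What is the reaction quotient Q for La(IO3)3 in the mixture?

1.37 × 10^-10

Total volume = 107 + 26.3 = 133.3 mL.
[La^3+] = 2.18 x 10^-4 × (107/133.3) = 1.750 × 10^-4 M
[IO3^-] = 4.67 × 10^-2 × (26.3/133.3) = 9.214 × 10^-3 M
La(IO3)3(s) ⇌ La^3+ + 3 IO3^-, so Q = [La^3+][IO3^-]^3
Q = (1.750 × 10^-4)(9.214 × 10^-3)^3 = 1.37 x 10^-10
Q > Ksp, so La(IO3)3 will precipitate.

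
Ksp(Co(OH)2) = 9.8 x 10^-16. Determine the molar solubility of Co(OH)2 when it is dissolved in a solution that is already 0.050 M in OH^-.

s ≈ 3.9 × 10^-13 M

Co(OH)2(s) <=> Co^2+(aq) + 2 OH^-(aq)
Ksp = [Co^2+][OH^-]^2
If s mol/L dissolves here, [Co^2+] = s, [OH^-] = 0.050 + 2s ≈ 0.050 (since the OH^- already present dominates).
Ksp ≈ s × (0.050)^2
s = 3.9 × 10^-13 M
Check: 2s = 7.8 x 10^-13 ≪ 0.050, so the approximation is valid.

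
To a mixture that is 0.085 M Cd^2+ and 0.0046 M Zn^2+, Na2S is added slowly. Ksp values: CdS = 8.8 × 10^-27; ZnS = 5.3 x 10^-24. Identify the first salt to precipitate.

Precipitation of each salt starts when its ion product equals its Ksp.
For CdS: 8.8 × 10^-27 = 0.085 × [S^2-]  ⇒  [S^2-] = 1.0 × 10^-25 M.
For ZnS: 5.3 x 10^-24 = 0.0046 × [S^2-]  ⇒  [S^2-] = 1.2 x 10^-21 M.
The salt with the lower threshold [S^2-] precipitates first: CdS.

CdS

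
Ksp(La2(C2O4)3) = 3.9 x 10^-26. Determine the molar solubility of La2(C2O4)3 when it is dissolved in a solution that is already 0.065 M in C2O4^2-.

6.0 × 10^-12 M

La2(C2O4)3(s) ⇌ 2 La^3+(aq) + 3 C2O4^2-(aq)
Ksp = [La^3+]^2[C2O4^2-]^3
Let s = moles of La2(C2O4)3 that dissolve per litre. [La^3+] = 2s, [C2O4^2-] = 0.065 + 3s ≈ 0.065 (since the C2O4^2- already present dominates).
Ksp ≈ (2s)^2 × (0.065)^3
s = 6.0 x 10^-12 M
Check: 3s = 1.8 × 10^-11 ≪ 0.065, so the approximation is valid.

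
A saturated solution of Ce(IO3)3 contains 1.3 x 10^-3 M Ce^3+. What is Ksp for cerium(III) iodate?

Ce(IO3)3(s) ⇌ Ce^3+(aq) + 3 IO3^-(aq)
Stoichiometry gives [IO3^-] = (3/1)[Ce^3+] = 3.90 × 10^-3 M.
Ksp = [Ce^3+][IO3^-]^3
Ksp = 1.3 × 10^-3 × (3.90 × 10^-3)^3 = 7.7 x 10^-11

Ksp ≈ 7.7 × 10^-11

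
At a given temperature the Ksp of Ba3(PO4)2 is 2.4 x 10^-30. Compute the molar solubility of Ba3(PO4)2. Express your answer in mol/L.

Ba3(PO4)2(s) ⇌ 3 Ba^2+ + 2 PO4^3-
Ksp = [Ba^2+]^3[PO4^3-]^2
For each mole of Ba3(PO4)2 that dissolves: [Ba^2+] = 3s, [PO4^3-] = 2s.
So Ksp = (3s)^3 × (2s)^2 = 108s^5
s = (2.4 x 10^-30 / 108)^(1/5) = 4.7 x 10^-7 M

s ≈ 4.7 × 10^-7 M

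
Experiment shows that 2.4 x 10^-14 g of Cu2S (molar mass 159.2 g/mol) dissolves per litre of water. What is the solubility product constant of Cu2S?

Molar solubility s = (2.4 x 10^-14 g/L) / (159.2 g/mol) = 1.51 × 10^-16 M.
Cu2S(s) <=> 2 Cu^+ + S^2-
If s mol/L of Cu2S dissolves, [Cu^+] = 2s and [S^2-] = s.
Ksp = [Cu^+]^2[S^2-]
So Ksp = (2s)^2 × s = 4s^3
Ksp = 4 × (1.51 × 10^-16)^3 = 1.4 x 10^-47

Ksp = 1.4 × 10^-47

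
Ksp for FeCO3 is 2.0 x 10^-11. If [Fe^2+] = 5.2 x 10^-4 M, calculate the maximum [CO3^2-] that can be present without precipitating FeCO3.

FeCO3(s) ⇌ Fe^2+ + CO3^2-
Ksp = [Fe^2+][CO3^2-]
Precipitation begins when Q = Ksp. With [Fe^2+] = 5.2 x 10^-4 M:
2.0 x 10^-11 = (5.2 x 10^-4) × [CO3^2-]
[CO3^2-] = (2.0 x 10^-11 / 5.2 × 10^-4) = 3.8 × 10^-8 M

[CO3^2-] ≈ 3.8 × 10^-8 M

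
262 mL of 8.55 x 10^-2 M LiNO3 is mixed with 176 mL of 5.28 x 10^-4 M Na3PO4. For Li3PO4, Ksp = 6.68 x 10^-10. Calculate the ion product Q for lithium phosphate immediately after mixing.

Total volume = 262 + 176 = 438 mL.
[Li^+] = 8.55 × 10^-2 × (262/438) = 5.114 × 10^-2 M
[PO4^3-] = 5.28 x 10^-4 × (176/438) = 2.122 × 10^-4 M
Li3PO4(s) ⇌ 3 Li^+(aq) + PO4^3-(aq), so Q = [Li^+]^3[PO4^3-]
Q = (5.114 × 10^-2)^3(2.122 x 10^-4) = 2.84 × 10^-8
Q > Ksp, so Li3PO4 will precipitate.

Q ≈ 2.84 x 10^-8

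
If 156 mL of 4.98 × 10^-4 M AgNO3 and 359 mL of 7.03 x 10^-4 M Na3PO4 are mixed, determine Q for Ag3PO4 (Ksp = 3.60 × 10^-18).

Total volume = 156 + 359 = 515 mL.
[Ag^+] = 4.98 x 10^-4 × (156/515) = 1.509 × 10^-4 M
[PO4^3-] = 7.03 × 10^-4 × (359/515) = 4.901 x 10^-4 M
Ag3PO4(s) <=> 3 Ag^+ + PO4^3-, so Q = [Ag^+]^3[PO4^3-]
Q = (1.509 x 10^-4)^3(4.901 x 10^-4) = 1.68 × 10^-15
Q > Ksp, so Ag3PO4 will precipitate.

Q ≈ 1.68e-15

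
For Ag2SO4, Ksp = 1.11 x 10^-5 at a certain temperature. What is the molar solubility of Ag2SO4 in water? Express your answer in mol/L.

s = 1.41e-2 M

Ag2SO4(s) ⇌ 2 Ag^+(aq) + SO4^2-(aq)
Ksp = [Ag^+]^2[SO4^2-]
If s mol/L of Ag2SO4 dissolves, [Ag^+] = 2s and [SO4^2-] = s.
Substituting: Ksp = (2s)^2s = 4s^3
s^3 = 1.11 x 10^-5 / 4, so s = 1.41 x 10^-2 M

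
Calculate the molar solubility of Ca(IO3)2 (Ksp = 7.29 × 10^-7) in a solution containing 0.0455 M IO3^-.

Ca(IO3)2(s) ⇌ Ca^2+(aq) + 2 IO3^-(aq)
Ksp = [Ca^2+][IO3^-]^2
Let s be the molar solubility in this solution. [Ca^2+] = s, [IO3^-] = 0.0455 + 2s ≈ 0.0455 (common-ion effect: IO3^- is already 0.0455 M).
Ksp ≈ s × (0.0455)^2
s = 3.52 × 10^-4 M
Check: 2s = 7.0 x 10^-4 ≪ 0.0455, so the approximation is valid.

s ≈ 3.52 × 10^-4 M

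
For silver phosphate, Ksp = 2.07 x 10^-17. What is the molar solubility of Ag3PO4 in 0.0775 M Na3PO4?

2.15 x 10^-6 M

Ag3PO4(s) ⇌ 3 Ag^+ + PO4^3-
Ksp = [Ag^+]^3[PO4^3-]
Let s be the molar solubility in this solution. [Ag^+] = 3s, [PO4^3-] = 0.0775 + s ≈ 0.0775 (common-ion effect: PO4^3- is already 0.0775 M).
Ksp ≈ (3s)^3 × 0.0775
s = 2.15 x 10^-6 M
Check: s = 2.1 × 10^-6 ≪ 0.0775, so the approximation is valid.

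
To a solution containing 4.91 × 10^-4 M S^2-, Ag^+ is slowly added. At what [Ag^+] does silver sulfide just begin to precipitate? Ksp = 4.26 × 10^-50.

[Ag^+] ≈ 9.31 × 10^-24 M

Ag2S(s) ⇌ 2 Ag^+ + S^2-
Ksp = [Ag^+]^2[S^2-]
Precipitation begins when Q = Ksp. With [S^2-] = 4.91 × 10^-4 M:
4.26 × 10^-50 = (4.91 × 10^-4) × [Ag^+]^2
[Ag^+] = (4.26 × 10^-50 / 4.91 x 10^-4)^(1/2) = 9.31 × 10^-24 M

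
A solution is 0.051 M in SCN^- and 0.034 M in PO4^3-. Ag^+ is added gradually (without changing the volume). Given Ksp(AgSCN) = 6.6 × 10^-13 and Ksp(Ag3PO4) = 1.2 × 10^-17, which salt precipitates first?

Each salt begins to precipitate when Q = Ksp, i.e. when [Ag^+] reaches its threshold.
For AgSCN: 6.6 × 10^-13 = 0.051 × [Ag^+]  ⇒  [Ag^+] = 1.3 × 10^-11 M.
For Ag3PO4: 1.2 × 10^-17 = 0.034 × [Ag^+]^3  ⇒  [Ag^+] = 7.1 × 10^-6 M.
The salt with the lower threshold [Ag^+] precipitates first: AgSCN.

AgSCN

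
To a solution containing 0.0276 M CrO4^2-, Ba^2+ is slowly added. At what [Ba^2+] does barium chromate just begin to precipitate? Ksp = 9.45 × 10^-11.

BaCrO4(s) ⇌ Ba^2+(aq) + CrO4^2-(aq)
Ksp = [Ba^2+][CrO4^2-]
Precipitation begins when Q = Ksp. With [CrO4^2-] = 0.0276 M:
9.45 × 10^-11 = (0.0276) × [Ba^2+]
[Ba^2+] = (9.45 × 10^-11 / 2.76 × 10^-2) = 3.42 × 10^-9 M

3.42 x 10^-9 M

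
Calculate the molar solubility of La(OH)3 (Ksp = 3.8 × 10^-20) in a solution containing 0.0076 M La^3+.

La(OH)3(s) ⇌ La^3+(aq) + 3 OH^-(aq)
Ksp = [La^3+][OH^-]^3
Let s be the molar solubility in this solution. [La^3+] = 0.0076 + s ≈ 0.0076, [OH^-] = 3s (since the La^3+ already present dominates).
Ksp ≈ 0.0076 × (3s)^3
s = 5.7 x 10^-7 M
Check: s = 5.7 x 10^-7 ≪ 0.0076, so the approximation is valid.

s = 5.7 x 10^-7 M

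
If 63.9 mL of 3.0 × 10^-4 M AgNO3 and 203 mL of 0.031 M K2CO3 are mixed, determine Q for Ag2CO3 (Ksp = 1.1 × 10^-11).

Total volume = 63.9 + 203 = 266.9 mL.
[Ag^+] = 3.0 x 10^-4 × (63.9/266.9) = 7.18 x 10^-5 M
[CO3^2-] = 3.1 × 10^-2 × (203/266.9) = 2.36 × 10^-2 M
Ag2CO3(s) ⇌ 2 Ag^+ + CO3^2-, so Q = [Ag^+]^2[CO3^2-]
Q = (7.18 x 10^-5)^2(2.36 x 10^-2) = 1.2 × 10^-10
Q > Ksp, so Ag2CO3 will precipitate.

Q ≈ 1.2e-10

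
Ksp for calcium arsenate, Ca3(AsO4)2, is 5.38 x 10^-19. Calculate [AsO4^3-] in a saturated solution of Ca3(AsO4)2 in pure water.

Ca3(AsO4)2(s) <=> 3 Ca^2+ + 2 AsO4^3-
Ksp = [Ca^2+]^3[AsO4^3-]^2
With molar solubility s: [Ca^2+] = 3s, [AsO4^3-] = 2s.
So Ksp = (3s)^3 × (2s)^2 = 108s^5
Solving, s = (5.38 x 10^-19/108)^(1/5) = 8.699 × 10^-5 M
[AsO4^3-] = 2s = 1.74 × 10^-4 M

[AsO4^3-] = 1.74 × 10^-4 M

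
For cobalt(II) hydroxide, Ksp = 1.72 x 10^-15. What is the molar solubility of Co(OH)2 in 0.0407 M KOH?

Co(OH)2(s) ⇌ Co^2+ + 2 OH^-
Ksp = [Co^2+][OH^-]^2
Let s = moles of Co(OH)2 that dissolve per litre. [Co^2+] = s, [OH^-] = 0.0407 + 2s ≈ 0.0407 (common-ion effect: OH^- is already 0.0407 M).
Ksp ≈ s × (0.0407)^2
s = 1.04 x 10^-12 M
Check: 2s = 2.1 × 10^-12 ≪ 0.0407, so the approximation is valid.

1.04 × 10^-12 M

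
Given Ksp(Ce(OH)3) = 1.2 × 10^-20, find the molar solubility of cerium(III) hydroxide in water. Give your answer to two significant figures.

Ce(OH)3(s) ⇌ Ce^3+(aq) + 3 OH^-(aq)
Ksp = [Ce^3+][OH^-]^3
Let s = molar solubility. Then [Ce^3+] = s and [OH^-] = 3s.
Ksp = s(3s)^3 = 27s^4
s^4 = 1.2 × 10^-20 / 27, so s = 4.6 × 10^-6 M

s = 4.6 × 10^-6 M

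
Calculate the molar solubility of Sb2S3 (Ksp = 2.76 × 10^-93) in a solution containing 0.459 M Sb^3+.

Sb2S3(s) ⇌ 2 Sb^3+ + 3 S^2-
Ksp = [Sb^3+]^2[S^2-]^3
If s mol/L dissolves here, [Sb^3+] = 0.459 + 2s ≈ 0.459, [S^2-] = 3s (Ksp is small, so little additional dissolves).
Ksp ≈ (0.459)^2 × (3s)^3
s = 7.86 × 10^-32 M
Check: 2s = 1.6 × 10^-31 ≪ 0.459, so the approximation is valid.

s ≈ 7.86e-32 M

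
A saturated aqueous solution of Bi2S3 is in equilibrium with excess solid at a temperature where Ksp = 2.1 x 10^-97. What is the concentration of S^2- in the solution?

Bi2S3(s) ⇌ 2 Bi^3+ + 3 S^2-
Ksp = [Bi^3+]^2[S^2-]^3
For each mole of Bi2S3 that dissolves: [Bi^3+] = 2s, [S^2-] = 3s.
Ksp = (2s)^2(3s)^3 = 108s^5
s^5 = 2.1 x 10^-97 / 108, so s = 1.81 x 10^-20 M
[S^2-] = 3s = 5.4 x 10^-20 M

[S^2-] = 5.4 x 10^-20 M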